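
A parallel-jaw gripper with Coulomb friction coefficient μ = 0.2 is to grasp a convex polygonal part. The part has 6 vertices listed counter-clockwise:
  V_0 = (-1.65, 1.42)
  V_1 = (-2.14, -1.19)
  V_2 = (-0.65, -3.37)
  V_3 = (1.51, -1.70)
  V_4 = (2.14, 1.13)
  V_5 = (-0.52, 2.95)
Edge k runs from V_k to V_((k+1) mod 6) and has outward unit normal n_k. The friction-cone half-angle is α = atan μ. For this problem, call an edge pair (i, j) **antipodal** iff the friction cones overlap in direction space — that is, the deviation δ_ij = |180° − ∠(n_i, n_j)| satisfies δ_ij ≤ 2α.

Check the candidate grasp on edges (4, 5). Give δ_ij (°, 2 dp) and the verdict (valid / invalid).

δ = 92.07°, invalid

α = atan 0.2 = 11.31°;  2α = 22.62°
edge 4: e_4 = (-2.66, +1.82);  n_4 = (+0.5647, +0.8253)
edge 5: e_5 = (-1.13, -1.53);  n_5 = (-0.8044, +0.5941)
∠(n_4, n_5) = 87.93°
δ = |180° − 87.93°| = 92.07°
92.07° > 2α = 22.62°  →  invalid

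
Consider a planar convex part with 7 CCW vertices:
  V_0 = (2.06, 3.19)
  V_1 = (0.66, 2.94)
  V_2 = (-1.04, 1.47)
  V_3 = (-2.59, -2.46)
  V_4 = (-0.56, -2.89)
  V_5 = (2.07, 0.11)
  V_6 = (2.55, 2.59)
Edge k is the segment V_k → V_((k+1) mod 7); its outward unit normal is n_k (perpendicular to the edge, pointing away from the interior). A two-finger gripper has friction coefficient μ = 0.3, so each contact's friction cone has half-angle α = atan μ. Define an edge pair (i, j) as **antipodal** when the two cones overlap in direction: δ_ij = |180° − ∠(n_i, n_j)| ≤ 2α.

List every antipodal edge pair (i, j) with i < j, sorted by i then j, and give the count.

α = atan 0.3 = 16.70°;  2α = 33.40°
n_0 = (-0.1758, +0.9844)
n_1 = (-0.6541, +0.7564)
n_2 = (-0.9303, +0.3669)
n_3 = (-0.2072, -0.9783)
n_4 = (+0.7520, -0.6592)
n_5 = (+0.9818, -0.1900)
n_6 = (+0.7745, +0.6325)
  (0,1): δ = 149.27°  ·
  (0,2): δ = 121.65°  ·
  (0,3): δ = 22.08°  ✓
  (0,4): δ = 38.64°  ·
  (0,5): δ = 68.92°  ·
  (0,6): δ = 119.11°  ·
  (1,2): δ = 152.37°  ·
  (1,3): δ = 52.81°  ·
  (1,4): δ = 7.91°  ✓
  (1,5): δ = 38.20°  ·
  (1,6): δ = 88.39°  ·
  (2,3): δ = 80.44°  ·
  (2,4): δ = 19.72°  ✓
  (2,5): δ = 10.57°  ✓
  (2,6): δ = 60.76°  ·
  (3,4): δ = 119.28°  ·
  (3,5): δ = 88.99°  ·
  (3,6): δ = 38.80°  ·
  (4,5): δ = 149.71°  ·
  (4,6): δ = 99.52°  ·
  (5,6): δ = 129.81°  ·
antipodal pairs: 4

count = 4; pairs: (0,3), (1,4), (2,4), (2,5)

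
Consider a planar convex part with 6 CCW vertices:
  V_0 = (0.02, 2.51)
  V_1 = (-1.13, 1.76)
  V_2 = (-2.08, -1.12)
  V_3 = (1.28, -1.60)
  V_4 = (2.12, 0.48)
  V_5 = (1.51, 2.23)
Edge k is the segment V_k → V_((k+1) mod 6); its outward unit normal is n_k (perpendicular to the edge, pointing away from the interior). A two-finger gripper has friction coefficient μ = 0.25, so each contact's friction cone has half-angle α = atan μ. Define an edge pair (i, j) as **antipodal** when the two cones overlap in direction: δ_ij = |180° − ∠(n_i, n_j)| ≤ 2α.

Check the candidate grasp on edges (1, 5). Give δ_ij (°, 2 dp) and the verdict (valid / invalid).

δ = 97.61°, invalid

α = atan 0.25 = 14.04°;  2α = 28.07°
edge 1: e_1 = (-0.95, -2.88);  n_1 = (-0.9497, +0.3133)
edge 5: e_5 = (-1.49, +0.28);  n_5 = (+0.1847, +0.9828)
∠(n_1, n_5) = 82.39°
δ = |180° − 82.39°| = 97.61°
97.61° > 2α = 28.07°  →  invalid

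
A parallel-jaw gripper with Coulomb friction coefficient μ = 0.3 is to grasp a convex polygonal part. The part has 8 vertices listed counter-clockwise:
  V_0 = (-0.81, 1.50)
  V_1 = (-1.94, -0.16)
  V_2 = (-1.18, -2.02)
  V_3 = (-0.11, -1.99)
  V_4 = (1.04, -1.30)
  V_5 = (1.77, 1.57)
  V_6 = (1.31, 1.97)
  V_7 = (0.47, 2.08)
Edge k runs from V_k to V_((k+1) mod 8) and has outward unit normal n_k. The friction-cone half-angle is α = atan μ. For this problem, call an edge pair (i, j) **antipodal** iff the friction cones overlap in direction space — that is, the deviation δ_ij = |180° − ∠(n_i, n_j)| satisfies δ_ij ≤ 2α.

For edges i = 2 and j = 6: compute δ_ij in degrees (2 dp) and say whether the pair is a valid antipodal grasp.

α = atan 0.3 = 16.70°;  2α = 33.40°
edge 2: e_2 = (+1.07, +0.03);  n_2 = (+0.0280, -0.9996)
edge 6: e_6 = (-0.84, +0.11);  n_6 = (+0.1298, +0.9915)
∠(n_2, n_6) = 170.93°
δ = |180° − 170.93°| = 9.07°
9.07° ≤ 2α = 33.40°  →  valid

δ = 9.07°, valid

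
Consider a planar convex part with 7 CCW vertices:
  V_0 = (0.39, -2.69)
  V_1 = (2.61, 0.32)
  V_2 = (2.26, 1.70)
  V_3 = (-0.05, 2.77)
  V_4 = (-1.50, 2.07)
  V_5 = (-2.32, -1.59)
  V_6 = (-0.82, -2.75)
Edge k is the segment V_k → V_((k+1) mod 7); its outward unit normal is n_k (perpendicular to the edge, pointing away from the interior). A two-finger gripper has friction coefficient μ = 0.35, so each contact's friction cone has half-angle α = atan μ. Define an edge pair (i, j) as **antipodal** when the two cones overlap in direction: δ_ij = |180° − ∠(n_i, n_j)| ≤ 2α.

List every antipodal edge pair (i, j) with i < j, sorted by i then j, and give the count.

α = atan 0.35 = 19.29°;  2α = 38.58°
n_0 = (+0.8048, -0.5936)
n_1 = (+0.9693, +0.2458)
n_2 = (+0.4203, +0.9074)
n_3 = (-0.4347, +0.9006)
n_4 = (-0.9758, +0.2186)
n_5 = (-0.6117, -0.7911)
n_6 = (+0.0495, -0.9988)
  (0,1): δ = 129.36°  ·
  (0,2): δ = 78.44°  ·
  (0,3): δ = 27.82°  ✓
  (0,4): δ = 23.78°  ✓
  (0,5): δ = 88.69°  ·
  (0,6): δ = 129.25°  ·
  (1,2): δ = 129.09°  ·
  (1,3): δ = 78.46°  ·
  (1,4): δ = 26.86°  ✓
  (1,5): δ = 38.05°  ✓
  (1,6): δ = 78.61°  ·
  (2,3): δ = 129.38°  ·
  (2,4): δ = 77.77°  ·
  (2,5): δ = 12.86°  ✓
  (2,6): δ = 27.69°  ✓
  (3,4): δ = 128.40°  ·
  (3,5): δ = 63.49°  ·
  (3,6): δ = 22.93°  ✓
  (4,5): δ = 115.09°  ·
  (4,6): δ = 74.53°  ·
  (5,6): δ = 139.45°  ·
antipodal pairs: 7

count = 7; pairs: (0,3), (0,4), (1,4), (1,5), (2,5), (2,6), (3,6)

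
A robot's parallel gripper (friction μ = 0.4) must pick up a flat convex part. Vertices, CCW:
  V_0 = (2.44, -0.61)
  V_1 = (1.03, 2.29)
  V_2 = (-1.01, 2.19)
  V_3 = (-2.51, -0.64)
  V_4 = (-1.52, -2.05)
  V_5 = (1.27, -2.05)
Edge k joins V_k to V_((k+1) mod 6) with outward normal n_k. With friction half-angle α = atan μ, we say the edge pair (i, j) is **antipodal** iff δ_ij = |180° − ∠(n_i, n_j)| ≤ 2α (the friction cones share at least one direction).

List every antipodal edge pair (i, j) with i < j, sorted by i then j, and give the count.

count = 3; pairs: (0,3), (1,4), (2,5)

α = atan 0.4 = 21.80°;  2α = 43.60°
n_0 = (+0.8993, +0.4373)
n_1 = (-0.0490, +0.9988)
n_2 = (-0.8836, +0.4683)
n_3 = (-0.8184, -0.5746)
n_4 = (+0.0000, -1.0000)
n_5 = (+0.7761, -0.6306)
  (0,1): δ = 113.12°  ·
  (0,2): δ = 53.85°  ·
  (0,3): δ = 9.14°  ✓
  (0,4): δ = 64.07°  ·
  (0,5): δ = 114.98°  ·
  (1,2): δ = 120.73°  ·
  (1,3): δ = 57.73°  ·
  (1,4): δ = 2.81°  ✓
  (1,5): δ = 48.10°  ·
  (2,3): δ = 117.00°  ·
  (2,4): δ = 62.07°  ·
  (2,5): δ = 11.17°  ✓
  (3,4): δ = 125.07°  ·
  (3,5): δ = 74.17°  ·
  (4,5): δ = 129.09°  ·
antipodal pairs: 3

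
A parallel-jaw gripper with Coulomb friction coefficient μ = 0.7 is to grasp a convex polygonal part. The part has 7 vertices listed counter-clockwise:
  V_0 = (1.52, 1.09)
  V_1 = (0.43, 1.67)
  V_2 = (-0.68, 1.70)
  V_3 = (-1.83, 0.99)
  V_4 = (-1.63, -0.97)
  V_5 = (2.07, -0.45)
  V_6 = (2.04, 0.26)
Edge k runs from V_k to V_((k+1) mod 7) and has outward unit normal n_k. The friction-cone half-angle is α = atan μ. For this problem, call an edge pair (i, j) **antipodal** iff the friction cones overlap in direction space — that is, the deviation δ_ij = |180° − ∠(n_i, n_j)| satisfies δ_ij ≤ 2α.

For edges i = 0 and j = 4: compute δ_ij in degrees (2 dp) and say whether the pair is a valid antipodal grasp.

δ = 36.02°, valid

α = atan 0.7 = 34.99°;  2α = 69.98°
edge 0: e_0 = (-1.09, +0.58);  n_0 = (+0.4697, +0.8828)
edge 4: e_4 = (+3.70, +0.52);  n_4 = (+0.1392, -0.9903)
∠(n_0, n_4) = 143.98°
δ = |180° − 143.98°| = 36.02°
36.02° ≤ 2α = 69.98°  →  valid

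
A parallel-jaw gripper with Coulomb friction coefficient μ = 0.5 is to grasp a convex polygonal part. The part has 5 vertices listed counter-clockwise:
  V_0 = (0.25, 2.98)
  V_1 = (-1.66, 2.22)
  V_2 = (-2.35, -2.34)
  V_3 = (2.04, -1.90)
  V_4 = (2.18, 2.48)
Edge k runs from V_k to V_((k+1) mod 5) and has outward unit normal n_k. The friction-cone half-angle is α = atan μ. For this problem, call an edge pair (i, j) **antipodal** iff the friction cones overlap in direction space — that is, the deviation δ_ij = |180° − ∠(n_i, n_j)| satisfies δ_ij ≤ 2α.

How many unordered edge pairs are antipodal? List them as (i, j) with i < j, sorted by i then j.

α = atan 0.5 = 26.57°;  2α = 53.13°
n_0 = (-0.3697, +0.9291)
n_1 = (-0.9887, +0.1496)
n_2 = (+0.0997, -0.9950)
n_3 = (+0.9995, -0.0319)
n_4 = (+0.2508, +0.9680)
  (0,1): δ = 120.30°  ·
  (0,2): δ = 15.97°  ✓
  (0,3): δ = 66.47°  ·
  (0,4): δ = 143.78°  ·
  (1,2): δ = 75.67°  ·
  (1,3): δ = 6.77°  ✓
  (1,4): δ = 84.08°  ·
  (2,3): δ = 97.55°  ·
  (2,4): δ = 20.25°  ✓
  (3,4): δ = 102.69°  ·
antipodal pairs: 3

count = 3; pairs: (0,2), (1,3), (2,4)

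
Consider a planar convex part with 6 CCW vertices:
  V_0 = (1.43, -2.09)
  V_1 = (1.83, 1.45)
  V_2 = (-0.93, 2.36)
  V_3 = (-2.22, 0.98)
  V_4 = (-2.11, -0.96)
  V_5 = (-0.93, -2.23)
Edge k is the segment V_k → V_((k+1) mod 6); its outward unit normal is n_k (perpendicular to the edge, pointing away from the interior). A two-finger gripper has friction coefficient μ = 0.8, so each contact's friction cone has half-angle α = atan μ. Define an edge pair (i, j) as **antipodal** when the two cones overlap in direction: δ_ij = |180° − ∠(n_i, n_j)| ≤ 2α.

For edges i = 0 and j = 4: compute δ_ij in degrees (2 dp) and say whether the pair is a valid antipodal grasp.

α = atan 0.8 = 38.66°;  2α = 77.32°
edge 0: e_0 = (+0.40, +3.54);  n_0 = (+0.9937, -0.1123)
edge 4: e_4 = (+1.18, -1.27);  n_4 = (-0.7326, -0.6807)
∠(n_0, n_4) = 130.66°
δ = |180° − 130.66°| = 49.34°
49.34° ≤ 2α = 77.32°  →  valid

δ = 49.34°, valid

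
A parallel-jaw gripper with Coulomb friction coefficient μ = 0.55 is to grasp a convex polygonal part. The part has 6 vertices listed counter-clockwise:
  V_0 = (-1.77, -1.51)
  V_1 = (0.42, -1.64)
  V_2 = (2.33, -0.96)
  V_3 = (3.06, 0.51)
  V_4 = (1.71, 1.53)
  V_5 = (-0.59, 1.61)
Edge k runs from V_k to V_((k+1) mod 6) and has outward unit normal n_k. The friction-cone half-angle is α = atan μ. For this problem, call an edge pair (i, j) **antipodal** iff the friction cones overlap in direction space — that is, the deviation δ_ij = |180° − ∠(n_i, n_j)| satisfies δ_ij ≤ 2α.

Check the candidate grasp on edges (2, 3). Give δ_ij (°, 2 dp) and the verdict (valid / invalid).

α = atan 0.55 = 28.81°;  2α = 57.62°
edge 2: e_2 = (+0.73, +1.47);  n_2 = (+0.8956, -0.4448)
edge 3: e_3 = (-1.35, +1.02);  n_3 = (+0.6028, +0.7979)
∠(n_2, n_3) = 79.34°
δ = |180° − 79.34°| = 100.66°
100.66° > 2α = 57.62°  →  invalid

δ = 100.66°, invalid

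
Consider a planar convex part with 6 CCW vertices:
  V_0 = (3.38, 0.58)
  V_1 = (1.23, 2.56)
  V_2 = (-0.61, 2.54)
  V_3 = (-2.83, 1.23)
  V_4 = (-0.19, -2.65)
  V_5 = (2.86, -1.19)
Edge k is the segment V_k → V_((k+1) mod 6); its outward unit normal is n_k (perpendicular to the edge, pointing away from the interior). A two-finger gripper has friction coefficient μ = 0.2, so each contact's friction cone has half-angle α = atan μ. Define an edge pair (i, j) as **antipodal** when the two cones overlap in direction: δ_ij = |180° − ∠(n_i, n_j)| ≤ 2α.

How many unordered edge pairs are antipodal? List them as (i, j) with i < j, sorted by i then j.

count = 2; pairs: (0,3), (2,4)

α = atan 0.2 = 11.31°;  2α = 22.62°
n_0 = (+0.6774, +0.7356)
n_1 = (-0.0109, +0.9999)
n_2 = (-0.5082, +0.8612)
n_3 = (-0.8268, -0.5625)
n_4 = (+0.4318, -0.9020)
n_5 = (+0.9595, -0.2819)
  (0,1): δ = 136.73°  ·
  (0,2): δ = 106.81°  ·
  (0,3): δ = 13.13°  ✓
  (0,4): δ = 68.22°  ·
  (0,5): δ = 116.27°  ·
  (1,2): δ = 150.08°  ·
  (1,3): δ = 56.39°  ·
  (1,4): δ = 24.96°  ·
  (1,5): δ = 73.01°  ·
  (2,3): δ = 86.31°  ·
  (2,4): δ = 4.96°  ✓
  (2,5): δ = 43.08°  ·
  (3,4): δ = 98.65°  ·
  (3,5): δ = 50.60°  ·
  (4,5): δ = 131.95°  ·
antipodal pairs: 2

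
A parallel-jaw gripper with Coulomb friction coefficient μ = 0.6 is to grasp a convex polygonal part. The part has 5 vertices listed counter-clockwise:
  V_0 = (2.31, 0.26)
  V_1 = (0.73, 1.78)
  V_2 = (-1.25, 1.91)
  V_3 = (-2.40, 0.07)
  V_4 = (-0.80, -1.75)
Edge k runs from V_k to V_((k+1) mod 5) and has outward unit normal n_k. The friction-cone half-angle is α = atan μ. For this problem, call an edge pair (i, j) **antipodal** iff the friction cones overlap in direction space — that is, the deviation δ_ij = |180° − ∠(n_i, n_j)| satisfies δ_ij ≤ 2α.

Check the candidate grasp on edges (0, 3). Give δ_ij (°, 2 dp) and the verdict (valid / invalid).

α = atan 0.6 = 30.96°;  2α = 61.93°
edge 0: e_0 = (-1.58, +1.52);  n_0 = (+0.6933, +0.7207)
edge 3: e_3 = (+1.60, -1.82);  n_3 = (-0.7510, -0.6603)
∠(n_0, n_3) = 175.21°
δ = |180° − 175.21°| = 4.79°
4.79° ≤ 2α = 61.93°  →  valid

δ = 4.79°, valid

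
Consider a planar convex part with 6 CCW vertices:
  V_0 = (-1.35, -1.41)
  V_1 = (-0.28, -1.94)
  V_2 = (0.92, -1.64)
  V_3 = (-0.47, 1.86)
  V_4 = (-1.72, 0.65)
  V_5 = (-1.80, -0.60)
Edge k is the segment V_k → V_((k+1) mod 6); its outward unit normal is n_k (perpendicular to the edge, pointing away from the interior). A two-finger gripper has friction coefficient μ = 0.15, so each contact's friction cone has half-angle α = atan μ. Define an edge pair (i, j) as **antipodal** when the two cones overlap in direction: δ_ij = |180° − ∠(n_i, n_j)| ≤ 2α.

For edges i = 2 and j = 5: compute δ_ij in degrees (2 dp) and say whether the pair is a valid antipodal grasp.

α = atan 0.15 = 8.53°;  2α = 17.06°
edge 2: e_2 = (-1.39, +3.50);  n_2 = (+0.9294, +0.3691)
edge 5: e_5 = (+0.45, -0.81);  n_5 = (-0.8742, -0.4856)
∠(n_2, n_5) = 172.61°
δ = |180° − 172.61°| = 7.39°
7.39° ≤ 2α = 17.06°  →  valid

δ = 7.39°, valid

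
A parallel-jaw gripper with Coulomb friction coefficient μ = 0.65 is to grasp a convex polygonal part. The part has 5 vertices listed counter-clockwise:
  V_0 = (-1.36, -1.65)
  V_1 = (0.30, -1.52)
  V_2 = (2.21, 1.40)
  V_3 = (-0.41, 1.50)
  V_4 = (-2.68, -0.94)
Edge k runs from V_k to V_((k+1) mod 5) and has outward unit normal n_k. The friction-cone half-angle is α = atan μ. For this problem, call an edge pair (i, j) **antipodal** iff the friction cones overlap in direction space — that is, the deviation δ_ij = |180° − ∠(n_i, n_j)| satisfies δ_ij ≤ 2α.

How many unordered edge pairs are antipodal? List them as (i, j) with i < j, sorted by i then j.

α = atan 0.65 = 33.02°;  2α = 66.05°
n_0 = (+0.0781, -0.9969)
n_1 = (+0.8369, -0.5474)
n_2 = (+0.0381, +0.9993)
n_3 = (-0.7322, +0.6811)
n_4 = (-0.4737, -0.8807)
  (0,1): δ = 127.67°  ·
  (0,2): δ = 6.66°  ✓
  (0,3): δ = 42.59°  ✓
  (0,4): δ = 147.25°  ·
  (1,2): δ = 59.00°  ✓
  (1,3): δ = 9.74°  ✓
  (1,4): δ = 94.91°  ·
  (2,3): δ = 130.75°  ·
  (2,4): δ = 26.09°  ✓
  (3,4): δ = 75.34°  ·
antipodal pairs: 5

count = 5; pairs: (0,2), (0,3), (1,2), (1,3), (2,4)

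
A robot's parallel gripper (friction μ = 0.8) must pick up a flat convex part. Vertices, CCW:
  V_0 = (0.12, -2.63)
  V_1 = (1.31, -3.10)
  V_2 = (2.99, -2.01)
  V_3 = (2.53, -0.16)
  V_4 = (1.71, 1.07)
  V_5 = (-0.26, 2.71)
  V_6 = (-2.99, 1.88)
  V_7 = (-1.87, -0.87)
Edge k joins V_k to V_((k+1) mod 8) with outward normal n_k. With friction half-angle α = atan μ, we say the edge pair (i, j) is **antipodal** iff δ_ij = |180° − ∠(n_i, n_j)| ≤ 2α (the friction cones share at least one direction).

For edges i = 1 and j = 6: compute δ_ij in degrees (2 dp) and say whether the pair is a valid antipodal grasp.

δ = 79.18°, invalid

α = atan 0.8 = 38.66°;  2α = 77.32°
edge 1: e_1 = (+1.68, +1.09);  n_1 = (+0.5443, -0.8389)
edge 6: e_6 = (+1.12, -2.75);  n_6 = (-0.9261, -0.3772)
∠(n_1, n_6) = 100.82°
δ = |180° − 100.82°| = 79.18°
79.18° > 2α = 77.32°  →  invalid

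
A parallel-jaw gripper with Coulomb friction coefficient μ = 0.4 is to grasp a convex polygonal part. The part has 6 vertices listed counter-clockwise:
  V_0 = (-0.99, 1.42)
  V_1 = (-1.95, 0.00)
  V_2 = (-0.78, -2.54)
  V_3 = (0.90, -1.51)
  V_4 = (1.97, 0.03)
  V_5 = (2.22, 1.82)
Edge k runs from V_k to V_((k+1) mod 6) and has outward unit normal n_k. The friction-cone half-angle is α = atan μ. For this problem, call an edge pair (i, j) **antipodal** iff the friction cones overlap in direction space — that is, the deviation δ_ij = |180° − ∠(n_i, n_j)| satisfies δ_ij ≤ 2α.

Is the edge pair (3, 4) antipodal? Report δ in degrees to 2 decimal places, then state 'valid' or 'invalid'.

δ = 153.16°, invalid

α = atan 0.4 = 21.80°;  2α = 43.60°
edge 3: e_3 = (+1.07, +1.54);  n_3 = (+0.8212, -0.5706)
edge 4: e_4 = (+0.25, +1.79);  n_4 = (+0.9904, -0.1383)
∠(n_3, n_4) = 26.84°
δ = |180° − 26.84°| = 153.16°
153.16° > 2α = 43.60°  →  invalid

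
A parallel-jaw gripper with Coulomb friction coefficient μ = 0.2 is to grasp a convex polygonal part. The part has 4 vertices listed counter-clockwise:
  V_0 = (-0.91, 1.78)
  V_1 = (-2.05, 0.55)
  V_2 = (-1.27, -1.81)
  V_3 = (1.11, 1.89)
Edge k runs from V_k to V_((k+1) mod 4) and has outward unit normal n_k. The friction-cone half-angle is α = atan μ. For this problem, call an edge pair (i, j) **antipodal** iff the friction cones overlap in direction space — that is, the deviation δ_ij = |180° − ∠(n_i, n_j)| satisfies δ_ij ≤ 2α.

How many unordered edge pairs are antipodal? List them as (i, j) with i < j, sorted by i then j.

count = 1; pairs: (0,2)

α = atan 0.2 = 11.31°;  2α = 22.62°
n_0 = (-0.7334, +0.6798)
n_1 = (-0.9495, -0.3138)
n_2 = (+0.8410, -0.5410)
n_3 = (-0.0544, +0.9985)
  (0,1): δ = 118.89°  ·
  (0,2): δ = 10.07°  ✓
  (0,3): δ = 135.94°  ·
  (1,2): δ = 51.04°  ·
  (1,3): δ = 74.83°  ·
  (2,3): δ = 54.13°  ·
antipodal pairs: 1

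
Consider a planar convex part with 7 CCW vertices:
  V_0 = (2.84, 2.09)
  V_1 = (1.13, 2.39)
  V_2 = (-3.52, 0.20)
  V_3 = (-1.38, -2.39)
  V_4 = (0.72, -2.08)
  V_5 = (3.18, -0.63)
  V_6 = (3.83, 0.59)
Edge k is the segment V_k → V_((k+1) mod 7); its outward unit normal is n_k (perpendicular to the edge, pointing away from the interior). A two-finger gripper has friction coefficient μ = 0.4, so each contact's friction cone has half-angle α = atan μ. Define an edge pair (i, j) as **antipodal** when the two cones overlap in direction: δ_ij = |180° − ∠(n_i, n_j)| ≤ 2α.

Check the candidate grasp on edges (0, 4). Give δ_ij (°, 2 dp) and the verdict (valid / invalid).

δ = 40.47°, valid

α = atan 0.4 = 21.80°;  2α = 43.60°
edge 0: e_0 = (-1.71, +0.30);  n_0 = (+0.1728, +0.9850)
edge 4: e_4 = (+2.46, +1.45);  n_4 = (+0.5078, -0.8615)
∠(n_0, n_4) = 139.53°
δ = |180° − 139.53°| = 40.47°
40.47° ≤ 2α = 43.60°  →  valid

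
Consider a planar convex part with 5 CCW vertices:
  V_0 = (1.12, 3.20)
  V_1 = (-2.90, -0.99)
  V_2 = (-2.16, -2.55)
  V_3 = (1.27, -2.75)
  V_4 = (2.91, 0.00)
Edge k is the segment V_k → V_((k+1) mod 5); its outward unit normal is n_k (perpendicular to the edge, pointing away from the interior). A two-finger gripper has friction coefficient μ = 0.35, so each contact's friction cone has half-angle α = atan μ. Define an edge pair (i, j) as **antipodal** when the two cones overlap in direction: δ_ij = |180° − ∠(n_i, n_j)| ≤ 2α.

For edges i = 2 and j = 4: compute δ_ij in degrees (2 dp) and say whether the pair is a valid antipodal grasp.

δ = 57.44°, invalid

α = atan 0.35 = 19.29°;  2α = 38.58°
edge 2: e_2 = (+3.43, -0.20);  n_2 = (-0.0582, -0.9983)
edge 4: e_4 = (-1.79, +3.20);  n_4 = (+0.8727, +0.4882)
∠(n_2, n_4) = 122.56°
δ = |180° − 122.56°| = 57.44°
57.44° > 2α = 38.58°  →  invalid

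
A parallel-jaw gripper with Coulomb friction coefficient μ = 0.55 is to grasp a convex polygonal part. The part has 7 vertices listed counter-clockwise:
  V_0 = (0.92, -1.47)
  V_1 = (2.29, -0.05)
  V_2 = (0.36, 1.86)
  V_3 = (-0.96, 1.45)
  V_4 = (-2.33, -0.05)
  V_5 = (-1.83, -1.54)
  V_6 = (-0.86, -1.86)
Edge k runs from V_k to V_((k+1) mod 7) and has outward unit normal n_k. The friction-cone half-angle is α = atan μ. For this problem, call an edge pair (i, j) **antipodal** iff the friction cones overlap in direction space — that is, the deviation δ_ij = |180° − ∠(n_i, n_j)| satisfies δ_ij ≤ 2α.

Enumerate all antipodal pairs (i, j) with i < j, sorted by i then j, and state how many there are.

count = 8; pairs: (0,2), (0,3), (1,4), (1,5), (1,6), (2,5), (2,6), (3,6)

α = atan 0.55 = 28.81°;  2α = 57.62°
n_0 = (+0.7197, -0.6943)
n_1 = (+0.7034, +0.7108)
n_2 = (-0.2966, +0.9550)
n_3 = (-0.7384, +0.6744)
n_4 = (-0.9480, -0.3181)
n_5 = (-0.3133, -0.9497)
n_6 = (+0.2140, -0.9768)
  (0,1): δ = 90.73°  ·
  (0,2): δ = 28.77°  ✓
  (0,3): δ = 1.57°  ✓
  (0,4): δ = 62.52°  ·
  (0,5): δ = 115.72°  ·
  (0,6): δ = 146.33°  ·
  (1,2): δ = 118.04°  ·
  (1,3): δ = 87.70°  ·
  (1,4): δ = 26.75°  ✓
  (1,5): δ = 26.44°  ✓
  (1,6): δ = 57.06°  ✓
  (2,3): δ = 149.66°  ·
  (2,4): δ = 88.70°  ·
  (2,5): δ = 35.51°  ✓
  (2,6): δ = 4.90°  ✓
  (3,4): δ = 119.04°  ·
  (3,5): δ = 65.85°  ·
  (3,6): δ = 35.24°  ✓
  (4,5): δ = 126.81°  ·
  (4,6): δ = 96.19°  ·
  (5,6): δ = 149.38°  ·
antipodal pairs: 8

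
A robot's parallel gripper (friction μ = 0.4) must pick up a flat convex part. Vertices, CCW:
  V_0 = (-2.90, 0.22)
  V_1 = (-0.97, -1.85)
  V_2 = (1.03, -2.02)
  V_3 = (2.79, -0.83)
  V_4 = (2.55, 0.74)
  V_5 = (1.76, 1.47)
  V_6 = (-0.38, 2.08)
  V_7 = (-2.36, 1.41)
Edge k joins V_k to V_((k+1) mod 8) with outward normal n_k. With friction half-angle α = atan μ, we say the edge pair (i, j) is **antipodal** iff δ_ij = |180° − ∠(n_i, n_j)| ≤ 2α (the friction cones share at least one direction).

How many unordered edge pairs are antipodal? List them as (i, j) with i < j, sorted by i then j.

α = atan 0.4 = 21.80°;  2α = 43.60°
n_0 = (-0.7314, -0.6819)
n_1 = (-0.0847, -0.9964)
n_2 = (+0.5601, -0.8284)
n_3 = (+0.9885, +0.1511)
n_4 = (+0.6787, +0.7344)
n_5 = (+0.2741, +0.9617)
n_6 = (-0.3205, +0.9472)
n_7 = (-0.9106, +0.4132)
  (0,1): δ = 137.85°  ·
  (0,2): δ = 98.93°  ·
  (0,3): δ = 34.30°  ✓
  (0,4): δ = 4.27°  ✓
  (0,5): δ = 31.09°  ✓
  (0,6): δ = 65.70°  ·
  (0,7): δ = 112.60°  ·
  (1,2): δ = 141.08°  ·
  (1,3): δ = 76.45°  ·
  (1,4): δ = 37.88°  ✓
  (1,5): δ = 11.05°  ✓
  (1,6): δ = 23.55°  ✓
  (1,7): δ = 70.45°  ·
  (2,3): δ = 115.37°  ·
  (2,4): δ = 76.80°  ·
  (2,5): δ = 49.97°  ·
  (2,6): δ = 15.37°  ✓
  (2,7): δ = 31.53°  ✓
  (3,4): δ = 141.43°  ·
  (3,5): δ = 114.60°  ·
  (3,6): δ = 80.00°  ·
  (3,7): δ = 33.10°  ✓
  (4,5): δ = 153.17°  ·
  (4,6): δ = 118.57°  ·
  (4,7): δ = 71.67°  ·
  (5,6): δ = 145.39°  ·
  (5,7): δ = 98.50°  ·
  (6,7): δ = 133.10°  ·
antipodal pairs: 9

count = 9; pairs: (0,3), (0,4), (0,5), (1,4), (1,5), (1,6), (2,6), (2,7), (3,7)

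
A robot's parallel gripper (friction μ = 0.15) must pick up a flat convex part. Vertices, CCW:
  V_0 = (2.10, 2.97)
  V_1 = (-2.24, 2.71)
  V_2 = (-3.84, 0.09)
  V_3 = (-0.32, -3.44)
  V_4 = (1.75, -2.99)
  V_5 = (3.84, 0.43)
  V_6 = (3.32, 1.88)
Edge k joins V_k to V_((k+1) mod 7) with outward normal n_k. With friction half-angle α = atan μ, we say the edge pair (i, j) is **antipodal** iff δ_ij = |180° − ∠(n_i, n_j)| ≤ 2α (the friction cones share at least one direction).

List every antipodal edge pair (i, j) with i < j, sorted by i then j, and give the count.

count = 3; pairs: (0,3), (1,4), (2,6)

α = atan 0.15 = 8.53°;  2α = 17.06°
n_0 = (-0.0598, +0.9982)
n_1 = (-0.8534, +0.5212)
n_2 = (-0.7081, -0.7061)
n_3 = (+0.2124, -0.9772)
n_4 = (+0.8533, -0.5215)
n_5 = (+0.9413, +0.3376)
n_6 = (+0.6663, +0.7457)
  (0,1): δ = 124.84°  ·
  (0,2): δ = 48.51°  ·
  (0,3): δ = 8.84°  ✓
  (0,4): δ = 55.14°  ·
  (0,5): δ = 106.30°  ·
  (0,6): δ = 134.79°  ·
  (1,2): δ = 103.67°  ·
  (1,3): δ = 46.32°  ·
  (1,4): δ = 0.02°  ✓
  (1,5): δ = 51.14°  ·
  (1,6): δ = 79.63°  ·
  (2,3): δ = 122.65°  ·
  (2,4): δ = 76.35°  ·
  (2,5): δ = 25.19°  ·
  (2,6): δ = 3.30°  ✓
  (3,4): δ = 133.69°  ·
  (3,5): δ = 82.54°  ·
  (3,6): δ = 54.04°  ·
  (4,5): δ = 128.84°  ·
  (4,6): δ = 100.35°  ·
  (5,6): δ = 151.51°  ·
antipodal pairs: 3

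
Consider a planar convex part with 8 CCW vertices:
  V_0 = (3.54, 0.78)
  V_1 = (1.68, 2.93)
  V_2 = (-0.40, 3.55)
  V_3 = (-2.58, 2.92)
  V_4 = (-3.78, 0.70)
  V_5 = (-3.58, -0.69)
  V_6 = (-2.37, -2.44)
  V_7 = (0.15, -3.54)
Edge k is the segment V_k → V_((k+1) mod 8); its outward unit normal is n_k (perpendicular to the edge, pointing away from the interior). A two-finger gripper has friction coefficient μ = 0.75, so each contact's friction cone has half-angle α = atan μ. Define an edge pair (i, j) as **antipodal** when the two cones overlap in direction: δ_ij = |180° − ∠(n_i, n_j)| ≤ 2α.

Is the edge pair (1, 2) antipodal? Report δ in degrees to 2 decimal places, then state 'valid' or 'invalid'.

α = atan 0.75 = 36.87°;  2α = 73.74°
edge 1: e_1 = (-2.08, +0.62);  n_1 = (+0.2857, +0.9583)
edge 2: e_2 = (-2.18, -0.63);  n_2 = (-0.2776, +0.9607)
∠(n_1, n_2) = 32.72°
δ = |180° − 32.72°| = 147.28°
147.28° > 2α = 73.74°  →  invalid

δ = 147.28°, invalid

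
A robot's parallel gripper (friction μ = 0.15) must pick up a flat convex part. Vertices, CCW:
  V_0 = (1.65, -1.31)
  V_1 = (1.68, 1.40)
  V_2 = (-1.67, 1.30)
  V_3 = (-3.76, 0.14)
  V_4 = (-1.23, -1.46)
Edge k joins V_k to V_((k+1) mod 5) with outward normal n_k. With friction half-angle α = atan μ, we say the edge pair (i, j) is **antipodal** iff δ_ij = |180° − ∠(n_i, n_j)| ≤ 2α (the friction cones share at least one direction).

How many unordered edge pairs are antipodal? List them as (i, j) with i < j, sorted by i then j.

α = atan 0.15 = 8.53°;  2α = 17.06°
n_0 = (+0.9999, -0.0111)
n_1 = (-0.0298, +0.9996)
n_2 = (-0.4853, +0.8744)
n_3 = (-0.5345, -0.8452)
n_4 = (+0.0520, -0.9986)
  (0,1): δ = 87.66°  ·
  (0,2): δ = 60.33°  ·
  (0,3): δ = 58.32°  ·
  (0,4): δ = 93.62°  ·
  (1,2): δ = 152.68°  ·
  (1,3): δ = 34.02°  ·
  (1,4): δ = 1.27°  ✓
  (2,3): δ = 61.34°  ·
  (2,4): δ = 26.05°  ·
  (3,4): δ = 144.71°  ·
antipodal pairs: 1

count = 1; pairs: (1,4)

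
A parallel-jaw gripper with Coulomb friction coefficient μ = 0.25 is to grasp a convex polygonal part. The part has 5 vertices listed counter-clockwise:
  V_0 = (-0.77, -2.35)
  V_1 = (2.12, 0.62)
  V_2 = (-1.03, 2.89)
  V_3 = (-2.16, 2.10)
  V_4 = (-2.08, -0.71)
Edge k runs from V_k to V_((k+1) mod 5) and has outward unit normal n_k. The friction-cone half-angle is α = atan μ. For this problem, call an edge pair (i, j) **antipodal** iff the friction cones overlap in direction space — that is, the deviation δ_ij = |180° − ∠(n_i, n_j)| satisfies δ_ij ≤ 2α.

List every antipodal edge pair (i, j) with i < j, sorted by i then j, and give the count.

count = 2; pairs: (0,2), (1,4)

α = atan 0.25 = 14.04°;  2α = 28.07°
n_0 = (+0.7167, -0.6974)
n_1 = (+0.5846, +0.8113)
n_2 = (-0.5730, +0.8196)
n_3 = (-0.9996, -0.0285)
n_4 = (-0.7813, -0.6241)
  (0,1): δ = 81.56°  ·
  (0,2): δ = 10.82°  ✓
  (0,3): δ = 45.85°  ·
  (0,4): δ = 82.84°  ·
  (1,2): δ = 109.26°  ·
  (1,3): δ = 52.59°  ·
  (1,4): δ = 15.60°  ✓
  (2,3): δ = 123.33°  ·
  (2,4): δ = 86.34°  ·
  (3,4): δ = 143.01°  ·
antipodal pairs: 2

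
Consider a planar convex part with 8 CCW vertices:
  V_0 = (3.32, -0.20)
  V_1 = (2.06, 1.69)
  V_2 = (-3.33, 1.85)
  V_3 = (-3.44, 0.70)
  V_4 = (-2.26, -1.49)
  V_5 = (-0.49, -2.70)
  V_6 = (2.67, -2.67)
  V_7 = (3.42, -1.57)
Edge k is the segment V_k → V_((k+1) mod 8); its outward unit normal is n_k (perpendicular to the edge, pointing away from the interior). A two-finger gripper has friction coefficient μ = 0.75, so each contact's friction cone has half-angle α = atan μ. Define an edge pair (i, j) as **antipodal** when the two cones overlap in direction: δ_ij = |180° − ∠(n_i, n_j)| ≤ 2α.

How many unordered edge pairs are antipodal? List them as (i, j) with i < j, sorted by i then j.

α = atan 0.75 = 36.87°;  2α = 73.74°
n_0 = (+0.8321, +0.5547)
n_1 = (+0.0297, +0.9996)
n_2 = (-0.9955, +0.0952)
n_3 = (-0.8803, -0.4743)
n_4 = (-0.5643, -0.8255)
n_5 = (+0.0095, -1.0000)
n_6 = (+0.8262, -0.5633)
n_7 = (+0.9973, +0.0728)
  (0,1): δ = 125.39°  ·
  (0,2): δ = 39.15°  ✓
  (0,3): δ = 5.37°  ✓
  (0,4): δ = 21.95°  ✓
  (0,5): δ = 56.85°  ✓
  (0,6): δ = 112.02°  ·
  (0,7): δ = 150.48°  ·
  (1,2): δ = 93.76°  ·
  (1,3): δ = 59.98°  ✓
  (1,4): δ = 32.66°  ✓
  (1,5): δ = 2.24°  ✓
  (1,6): δ = 57.41°  ✓
  (1,7): δ = 95.88°  ·
  (2,3): δ = 146.22°  ·
  (2,4): δ = 118.89°  ·
  (2,5): δ = 83.99°  ·
  (2,6): δ = 28.82°  ✓
  (2,7): δ = 9.64°  ✓
  (3,4): δ = 152.67°  ·
  (3,5): δ = 117.77°  ·
  (3,6): δ = 62.60°  ✓
  (3,7): δ = 24.14°  ✓
  (4,5): δ = 145.10°  ·
  (4,6): δ = 89.93°  ·
  (4,7): δ = 51.47°  ✓
  (5,6): δ = 124.83°  ·
  (5,7): δ = 86.37°  ·
  (6,7): δ = 141.54°  ·
antipodal pairs: 13

count = 13; pairs: (0,2), (0,3), (0,4), (0,5), (1,3), (1,4), (1,5), (1,6), (2,6), (2,7), (3,6), (3,7), (4,7)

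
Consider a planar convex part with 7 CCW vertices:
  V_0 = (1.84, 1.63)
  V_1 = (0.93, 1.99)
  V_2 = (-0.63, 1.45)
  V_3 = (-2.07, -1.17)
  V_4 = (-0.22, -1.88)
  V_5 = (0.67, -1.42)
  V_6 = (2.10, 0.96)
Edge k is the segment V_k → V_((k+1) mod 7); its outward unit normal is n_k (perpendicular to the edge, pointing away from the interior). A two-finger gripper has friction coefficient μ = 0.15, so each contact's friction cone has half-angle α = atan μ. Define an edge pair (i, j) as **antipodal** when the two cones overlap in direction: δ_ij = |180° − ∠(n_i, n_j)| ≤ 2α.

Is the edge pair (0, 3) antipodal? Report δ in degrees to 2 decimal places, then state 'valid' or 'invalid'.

δ = 0.59°, valid

α = atan 0.15 = 8.53°;  2α = 17.06°
edge 0: e_0 = (-0.91, +0.36);  n_0 = (+0.3679, +0.9299)
edge 3: e_3 = (+1.85, -0.71);  n_3 = (-0.3583, -0.9336)
∠(n_0, n_3) = 179.41°
δ = |180° − 179.41°| = 0.59°
0.59° ≤ 2α = 17.06°  →  valid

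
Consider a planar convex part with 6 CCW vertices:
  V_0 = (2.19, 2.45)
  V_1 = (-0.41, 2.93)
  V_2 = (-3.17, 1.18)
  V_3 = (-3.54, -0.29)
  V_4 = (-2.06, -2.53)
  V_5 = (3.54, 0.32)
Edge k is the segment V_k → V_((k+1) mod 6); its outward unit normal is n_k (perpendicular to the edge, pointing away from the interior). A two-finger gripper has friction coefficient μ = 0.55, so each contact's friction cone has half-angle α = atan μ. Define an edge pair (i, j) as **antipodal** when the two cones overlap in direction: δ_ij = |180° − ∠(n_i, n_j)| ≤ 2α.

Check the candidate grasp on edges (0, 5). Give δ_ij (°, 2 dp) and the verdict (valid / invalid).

δ = 132.83°, invalid

α = atan 0.55 = 28.81°;  2α = 57.62°
edge 0: e_0 = (-2.60, +0.48);  n_0 = (+0.1815, +0.9834)
edge 5: e_5 = (-1.35, +2.13);  n_5 = (+0.8446, +0.5353)
∠(n_0, n_5) = 47.17°
δ = |180° − 47.17°| = 132.83°
132.83° > 2α = 57.62°  →  invalid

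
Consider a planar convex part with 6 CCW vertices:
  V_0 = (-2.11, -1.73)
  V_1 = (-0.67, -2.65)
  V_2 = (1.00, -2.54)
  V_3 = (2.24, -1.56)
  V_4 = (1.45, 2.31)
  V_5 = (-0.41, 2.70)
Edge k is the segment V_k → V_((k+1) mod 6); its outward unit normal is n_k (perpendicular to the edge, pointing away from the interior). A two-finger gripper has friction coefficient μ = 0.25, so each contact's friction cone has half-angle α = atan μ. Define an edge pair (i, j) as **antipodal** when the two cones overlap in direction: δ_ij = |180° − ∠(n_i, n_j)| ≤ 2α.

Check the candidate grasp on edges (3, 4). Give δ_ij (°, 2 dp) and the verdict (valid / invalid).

α = atan 0.25 = 14.04°;  2α = 28.07°
edge 3: e_3 = (-0.79, +3.87);  n_3 = (+0.9798, +0.2000)
edge 4: e_4 = (-1.86, +0.39);  n_4 = (+0.2052, +0.9787)
∠(n_3, n_4) = 66.62°
δ = |180° − 66.62°| = 113.38°
113.38° > 2α = 28.07°  →  invalid

δ = 113.38°, invalid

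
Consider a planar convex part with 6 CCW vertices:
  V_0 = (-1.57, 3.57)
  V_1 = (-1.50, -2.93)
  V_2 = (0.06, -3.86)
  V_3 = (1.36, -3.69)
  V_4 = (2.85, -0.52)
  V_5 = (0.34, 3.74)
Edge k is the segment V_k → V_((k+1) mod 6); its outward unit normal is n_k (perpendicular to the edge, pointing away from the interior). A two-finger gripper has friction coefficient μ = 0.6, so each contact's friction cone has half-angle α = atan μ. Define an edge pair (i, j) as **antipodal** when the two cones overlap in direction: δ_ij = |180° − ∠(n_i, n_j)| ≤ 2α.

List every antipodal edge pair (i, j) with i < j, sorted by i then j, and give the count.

count = 6; pairs: (0,3), (0,4), (1,4), (1,5), (2,5), (3,5)

α = atan 0.6 = 30.96°;  2α = 61.93°
n_0 = (-0.9999, -0.0108)
n_1 = (-0.5121, -0.8589)
n_2 = (+0.1297, -0.9916)
n_3 = (+0.9050, -0.4254)
n_4 = (+0.8616, +0.5076)
n_5 = (-0.0887, +0.9961)
  (0,1): δ = 121.42°  ·
  (0,2): δ = 83.17°  ·
  (0,3): δ = 25.79°  ✓
  (0,4): δ = 29.89°  ✓
  (0,5): δ = 94.47°  ·
  (1,2): δ = 141.75°  ·
  (1,3): δ = 84.37°  ·
  (1,4): δ = 28.69°  ✓
  (1,5): δ = 35.89°  ✓
  (2,3): δ = 122.63°  ·
  (2,4): δ = 66.94°  ·
  (2,5): δ = 2.36°  ✓
  (3,4): δ = 124.32°  ·
  (3,5): δ = 59.74°  ✓
  (4,5): δ = 115.42°  ·
antipodal pairs: 6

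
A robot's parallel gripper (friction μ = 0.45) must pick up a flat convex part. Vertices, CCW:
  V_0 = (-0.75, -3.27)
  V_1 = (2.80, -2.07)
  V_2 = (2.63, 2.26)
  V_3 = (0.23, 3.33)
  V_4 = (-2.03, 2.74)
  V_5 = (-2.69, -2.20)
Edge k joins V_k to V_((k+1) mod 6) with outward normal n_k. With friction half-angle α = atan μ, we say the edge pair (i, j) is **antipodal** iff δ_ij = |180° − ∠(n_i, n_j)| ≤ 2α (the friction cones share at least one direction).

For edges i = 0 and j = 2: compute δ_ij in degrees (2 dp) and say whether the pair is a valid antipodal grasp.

α = atan 0.45 = 24.23°;  2α = 48.46°
edge 0: e_0 = (+3.55, +1.20);  n_0 = (+0.3202, -0.9473)
edge 2: e_2 = (-2.40, +1.07);  n_2 = (+0.4072, +0.9133)
∠(n_0, n_2) = 137.29°
δ = |180° − 137.29°| = 42.71°
42.71° ≤ 2α = 48.46°  →  valid

δ = 42.71°, valid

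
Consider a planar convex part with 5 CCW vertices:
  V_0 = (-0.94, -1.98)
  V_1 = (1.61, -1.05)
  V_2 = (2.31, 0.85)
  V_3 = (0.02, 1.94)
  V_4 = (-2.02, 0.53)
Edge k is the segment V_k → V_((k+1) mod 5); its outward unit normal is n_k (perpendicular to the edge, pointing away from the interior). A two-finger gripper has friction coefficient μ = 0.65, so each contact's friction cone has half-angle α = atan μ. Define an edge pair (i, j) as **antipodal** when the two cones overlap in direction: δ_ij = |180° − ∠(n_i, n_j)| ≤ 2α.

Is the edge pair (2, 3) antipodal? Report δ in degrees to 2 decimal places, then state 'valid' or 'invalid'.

α = atan 0.65 = 33.02°;  2α = 66.05°
edge 2: e_2 = (-2.29, +1.09);  n_2 = (+0.4298, +0.9029)
edge 3: e_3 = (-2.04, -1.41);  n_3 = (-0.5686, +0.8226)
∠(n_2, n_3) = 60.10°
δ = |180° − 60.10°| = 119.90°
119.90° > 2α = 66.05°  →  invalid

δ = 119.90°, invalid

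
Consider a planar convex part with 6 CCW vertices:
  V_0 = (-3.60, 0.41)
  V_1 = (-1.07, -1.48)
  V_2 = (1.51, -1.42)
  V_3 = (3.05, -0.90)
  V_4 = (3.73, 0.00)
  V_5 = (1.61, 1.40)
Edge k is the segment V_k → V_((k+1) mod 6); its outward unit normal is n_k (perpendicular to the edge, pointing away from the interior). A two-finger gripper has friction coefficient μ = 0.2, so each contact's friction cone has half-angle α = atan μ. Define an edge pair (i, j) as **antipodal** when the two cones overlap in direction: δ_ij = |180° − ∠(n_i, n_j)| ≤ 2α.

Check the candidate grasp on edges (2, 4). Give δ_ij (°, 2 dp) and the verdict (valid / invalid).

δ = 52.10°, invalid

α = atan 0.2 = 11.31°;  2α = 22.62°
edge 2: e_2 = (+1.54, +0.52);  n_2 = (+0.3199, -0.9474)
edge 4: e_4 = (-2.12, +1.40);  n_4 = (+0.5511, +0.8345)
∠(n_2, n_4) = 127.90°
δ = |180° − 127.90°| = 52.10°
52.10° > 2α = 22.62°  →  invalid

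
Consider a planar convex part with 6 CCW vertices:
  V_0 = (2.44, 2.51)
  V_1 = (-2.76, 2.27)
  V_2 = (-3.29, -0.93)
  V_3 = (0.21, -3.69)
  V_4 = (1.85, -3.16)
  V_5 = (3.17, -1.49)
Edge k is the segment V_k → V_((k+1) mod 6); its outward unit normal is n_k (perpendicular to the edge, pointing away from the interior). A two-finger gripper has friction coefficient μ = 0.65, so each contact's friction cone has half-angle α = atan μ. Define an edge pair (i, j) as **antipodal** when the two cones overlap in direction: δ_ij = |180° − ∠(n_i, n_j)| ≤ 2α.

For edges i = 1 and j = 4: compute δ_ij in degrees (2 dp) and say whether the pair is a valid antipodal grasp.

α = atan 0.65 = 33.02°;  2α = 66.05°
edge 1: e_1 = (-0.53, -3.20);  n_1 = (-0.9866, +0.1634)
edge 4: e_4 = (+1.32, +1.67);  n_4 = (+0.7845, -0.6201)
∠(n_1, n_4) = 151.08°
δ = |180° − 151.08°| = 28.92°
28.92° ≤ 2α = 66.05°  →  valid

δ = 28.92°, valid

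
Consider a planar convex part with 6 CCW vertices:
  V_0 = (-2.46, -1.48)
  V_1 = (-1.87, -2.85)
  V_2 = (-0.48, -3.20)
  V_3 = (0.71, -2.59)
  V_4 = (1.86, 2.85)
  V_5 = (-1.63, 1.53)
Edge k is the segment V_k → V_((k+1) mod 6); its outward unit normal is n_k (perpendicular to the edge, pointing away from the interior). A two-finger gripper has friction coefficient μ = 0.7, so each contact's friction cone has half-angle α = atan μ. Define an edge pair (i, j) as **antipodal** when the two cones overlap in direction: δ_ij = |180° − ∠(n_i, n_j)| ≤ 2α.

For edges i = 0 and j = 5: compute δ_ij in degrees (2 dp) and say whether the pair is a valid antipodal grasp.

δ = 141.28°, invalid

α = atan 0.7 = 34.99°;  2α = 69.98°
edge 0: e_0 = (+0.59, -1.37);  n_0 = (-0.9185, -0.3955)
edge 5: e_5 = (-0.83, -3.01);  n_5 = (-0.9640, +0.2658)
∠(n_0, n_5) = 38.72°
δ = |180° − 38.72°| = 141.28°
141.28° > 2α = 69.98°  →  invalid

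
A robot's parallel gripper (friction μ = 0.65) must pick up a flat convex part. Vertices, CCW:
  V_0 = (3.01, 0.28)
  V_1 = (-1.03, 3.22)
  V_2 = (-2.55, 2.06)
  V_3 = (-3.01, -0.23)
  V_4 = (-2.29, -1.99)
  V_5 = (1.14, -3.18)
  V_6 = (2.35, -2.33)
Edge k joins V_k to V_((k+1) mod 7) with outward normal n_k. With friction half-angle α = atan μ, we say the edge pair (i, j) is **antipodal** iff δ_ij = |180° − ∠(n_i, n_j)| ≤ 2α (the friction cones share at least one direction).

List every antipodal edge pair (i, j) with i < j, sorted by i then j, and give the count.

count = 9; pairs: (0,2), (0,3), (0,4), (1,4), (1,5), (1,6), (2,5), (2,6), (3,6)

α = atan 0.65 = 33.02°;  2α = 66.05°
n_0 = (+0.5884, +0.8086)
n_1 = (-0.6067, +0.7950)
n_2 = (-0.9804, +0.1969)
n_3 = (-0.9255, -0.3786)
n_4 = (-0.3278, -0.9448)
n_5 = (+0.5748, -0.8183)
n_6 = (+0.9695, -0.2452)
  (0,1): δ = 106.61°  ·
  (0,2): δ = 65.31°  ✓
  (0,3): δ = 31.71°  ✓
  (0,4): δ = 16.91°  ✓
  (0,5): δ = 71.13°  ·
  (0,6): δ = 111.85°  ·
  (1,2): δ = 138.71°  ·
  (1,3): δ = 105.10°  ·
  (1,4): δ = 56.48°  ✓
  (1,5): δ = 2.26°  ✓
  (1,6): δ = 38.46°  ✓
  (2,3): δ = 146.39°  ·
  (2,4): δ = 97.78°  ·
  (2,5): δ = 43.55°  ✓
  (2,6): δ = 2.83°  ✓
  (3,4): δ = 131.38°  ·
  (3,5): δ = 77.16°  ·
  (3,6): δ = 36.44°  ✓
  (4,5): δ = 125.78°  ·
  (4,6): δ = 85.06°  ·
  (5,6): δ = 139.28°  ·
antipodal pairs: 9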